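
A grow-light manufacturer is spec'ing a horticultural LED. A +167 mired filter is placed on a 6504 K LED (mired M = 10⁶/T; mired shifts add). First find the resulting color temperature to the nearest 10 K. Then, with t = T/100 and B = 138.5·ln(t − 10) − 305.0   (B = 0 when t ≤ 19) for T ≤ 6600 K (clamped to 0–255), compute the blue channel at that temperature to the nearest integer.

M_in = 10⁶/6504 = 153.75; M_out = 153.75 + (+167) = 320.75.
T_out = 10⁶/320.75 = 3117.7 K → 3120 K; t = 31.2.
B = 138.5·ln(31.2 − 10) − 305.0 = 138.5·ln 21.2 − 305.0 = 138.5·3.0540 − 305.0 = 117.979.
Rounded: 118.

118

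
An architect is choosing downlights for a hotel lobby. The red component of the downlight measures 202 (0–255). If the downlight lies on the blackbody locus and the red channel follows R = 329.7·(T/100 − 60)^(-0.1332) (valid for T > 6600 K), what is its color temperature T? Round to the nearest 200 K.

(t − 60)^(-0.1332) = 202/329.7 = 0.61268.
t − 60 = 0.61268^(1/-0.1332) = 0.61268^(-7.508) = 39.569, so t = 99.569.
T = 100·t = 9957 K → 10000 K to the nearest 200 K.

10000 K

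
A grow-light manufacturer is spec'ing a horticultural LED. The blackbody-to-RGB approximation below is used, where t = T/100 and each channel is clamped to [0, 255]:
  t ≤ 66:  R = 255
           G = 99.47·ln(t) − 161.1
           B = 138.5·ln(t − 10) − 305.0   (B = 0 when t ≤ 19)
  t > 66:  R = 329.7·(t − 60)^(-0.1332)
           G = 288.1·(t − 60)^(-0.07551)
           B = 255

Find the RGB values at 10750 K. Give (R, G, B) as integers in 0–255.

(197, 215, 255)

t = 10750/100 = 107.5; the t > 66 branch applies.
R = 329.7·(107.5 − 60)^(-0.1332) = 329.7·47.5^(-0.1332) = 329.7·0.59795 = 197.144.
G = 288.1·(107.5 − 60)^(-0.07551) = 288.1·47.5^(-0.07551) = 288.1·0.74712 = 215.247.
B = 255 by definition for t > 66.
Rounded: (197, 215, 255).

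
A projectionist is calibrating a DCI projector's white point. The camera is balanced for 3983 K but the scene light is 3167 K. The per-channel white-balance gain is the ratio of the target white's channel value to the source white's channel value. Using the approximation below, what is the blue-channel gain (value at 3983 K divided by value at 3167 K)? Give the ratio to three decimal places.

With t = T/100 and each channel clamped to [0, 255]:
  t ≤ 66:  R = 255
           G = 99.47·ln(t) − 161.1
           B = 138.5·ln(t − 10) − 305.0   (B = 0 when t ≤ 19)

At 3167 K (t = 31.67):
  B = 138.5·ln(31.67 − 10) − 305.0 = 138.5·ln 21.67 − 305.0 = 138.5·3.0759 − 305.0 = 121.016.
At 3983 K (t = 39.83):
  B = 138.5·ln(39.83 − 10) − 305.0 = 138.5·ln 29.83 − 305.0 = 138.5·3.3955 − 305.0 = 165.279.
Gain = 165.279 / 121.016 = 1.3658 → 1.366.

1.366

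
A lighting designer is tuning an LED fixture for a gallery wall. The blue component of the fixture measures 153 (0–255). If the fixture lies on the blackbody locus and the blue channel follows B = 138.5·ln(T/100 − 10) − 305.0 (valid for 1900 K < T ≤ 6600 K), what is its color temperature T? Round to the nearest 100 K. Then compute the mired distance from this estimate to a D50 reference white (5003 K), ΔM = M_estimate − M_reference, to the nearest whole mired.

ln(t − 10) = (153 + 305.0) / 138.5 = 3.3069.
t − 10 = e^3.3069 = 27.299, so t = 37.299.
T = 100·t = 3730 K → 3700 K to the nearest 100 K.
M_estimate = 10⁶/3700 = 270.27; M_reference = 10⁶/5003 = 199.88.
ΔM = 270.27 − 199.88 = 70.39 → +70 mireds.

+70 mireds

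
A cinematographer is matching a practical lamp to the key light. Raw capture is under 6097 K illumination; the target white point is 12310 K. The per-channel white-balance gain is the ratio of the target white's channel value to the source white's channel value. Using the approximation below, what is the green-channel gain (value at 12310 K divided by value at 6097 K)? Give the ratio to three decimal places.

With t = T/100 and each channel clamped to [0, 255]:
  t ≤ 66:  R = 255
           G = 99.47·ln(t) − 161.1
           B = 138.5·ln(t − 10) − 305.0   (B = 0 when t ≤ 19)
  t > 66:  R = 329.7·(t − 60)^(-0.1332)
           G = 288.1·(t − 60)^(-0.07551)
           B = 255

0.850

At 6097 K (t = 60.97):
  G = 99.47·ln 60.97 − 161.1 = 99.47·4.1104 − 161.1 = 247.760.
At 12310 K (t = 123.1):
  G = 288.1·(123.1 − 60)^(-0.07551) = 288.1·63.1^(-0.07551) = 288.1·0.73127 = 210.680.
Gain = 210.680 / 247.760 = 0.8503 → 0.850.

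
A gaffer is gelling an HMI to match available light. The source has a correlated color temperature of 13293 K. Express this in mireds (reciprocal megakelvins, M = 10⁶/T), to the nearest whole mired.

M = 10⁶ / 13293 = 75.228 → 75 mireds.

75 mireds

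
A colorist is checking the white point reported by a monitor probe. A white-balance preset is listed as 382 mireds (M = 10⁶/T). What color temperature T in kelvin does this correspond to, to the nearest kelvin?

2618 K

T = 10⁶ / 382 = 2617.80 K → 2618 K.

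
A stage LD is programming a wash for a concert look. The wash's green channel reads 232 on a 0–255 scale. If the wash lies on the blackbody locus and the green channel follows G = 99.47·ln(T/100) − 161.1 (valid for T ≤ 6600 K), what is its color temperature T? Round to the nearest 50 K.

ln t = (232 + 161.1) / 99.47 = 3.9519.
t = e^3.9519 = 52.036.
T = 100·t = 5204 K → 5200 K to the nearest 50 K.

5200 K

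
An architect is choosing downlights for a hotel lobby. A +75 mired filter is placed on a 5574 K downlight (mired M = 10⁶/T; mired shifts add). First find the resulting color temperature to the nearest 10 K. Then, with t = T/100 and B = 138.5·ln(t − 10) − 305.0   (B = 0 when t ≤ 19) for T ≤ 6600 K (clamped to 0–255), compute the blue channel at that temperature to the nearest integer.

163

M_in = 10⁶/5574 = 179.40; M_out = 179.40 + (+75) = 254.40.
T_out = 10⁶/254.40 = 3930.7 K → 3930 K; t = 39.3.
B = 138.5·ln(39.3 − 10) − 305.0 = 138.5·ln 29.3 − 305.0 = 138.5·3.3776 − 305.0 = 162.796.
Rounded: 163.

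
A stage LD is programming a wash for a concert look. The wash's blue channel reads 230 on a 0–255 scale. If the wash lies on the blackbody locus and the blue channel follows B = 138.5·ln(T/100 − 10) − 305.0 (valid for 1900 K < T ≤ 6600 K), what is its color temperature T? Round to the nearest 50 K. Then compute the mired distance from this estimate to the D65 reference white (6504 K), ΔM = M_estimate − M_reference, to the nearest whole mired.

+20 mireds

ln(t − 10) = (230 + 305.0) / 138.5 = 3.8628.
t − 10 = e^3.8628 = 47.599, so t = 57.599.
T = 100·t = 5760 K → 5750 K to the nearest 50 K.
M_estimate = 10⁶/5750 = 173.91; M_reference = 10⁶/6504 = 153.75.
ΔM = 173.91 − 153.75 = 20.16 → +20 mireds.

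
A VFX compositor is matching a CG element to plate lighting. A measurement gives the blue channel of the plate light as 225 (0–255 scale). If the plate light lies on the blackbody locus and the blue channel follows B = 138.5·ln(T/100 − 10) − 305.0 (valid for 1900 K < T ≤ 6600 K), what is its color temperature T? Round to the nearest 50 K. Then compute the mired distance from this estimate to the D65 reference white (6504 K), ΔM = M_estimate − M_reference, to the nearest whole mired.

ln(t − 10) = (225 + 305.0) / 138.5 = 3.8267.
t − 10 = e^3.8267 = 45.911, so t = 55.911.
T = 100·t = 5591 K → 5600 K to the nearest 50 K.
M_estimate = 10⁶/5600 = 178.57; M_reference = 10⁶/6504 = 153.75.
ΔM = 178.57 − 153.75 = 24.82 → +25 mireds.

+25 mireds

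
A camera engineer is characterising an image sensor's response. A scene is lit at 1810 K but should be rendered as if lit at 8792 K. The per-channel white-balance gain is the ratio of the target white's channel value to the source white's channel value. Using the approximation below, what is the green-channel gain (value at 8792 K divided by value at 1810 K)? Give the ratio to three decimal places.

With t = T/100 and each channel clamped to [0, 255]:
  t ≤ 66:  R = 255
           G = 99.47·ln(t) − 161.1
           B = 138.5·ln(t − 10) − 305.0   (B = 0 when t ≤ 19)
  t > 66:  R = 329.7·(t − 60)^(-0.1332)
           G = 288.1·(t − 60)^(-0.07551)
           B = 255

1.765

At 1810 K (t = 18.1):
  G = 99.47·ln 18.1 − 161.1 = 99.47·2.8959 − 161.1 = 126.956.
At 8792 K (t = 87.92):
  G = 288.1·(87.92 − 60)^(-0.07551) = 288.1·27.92^(-0.07551) = 288.1·0.77771 = 224.059.
Gain = 224.059 / 126.956 = 1.7648 → 1.765.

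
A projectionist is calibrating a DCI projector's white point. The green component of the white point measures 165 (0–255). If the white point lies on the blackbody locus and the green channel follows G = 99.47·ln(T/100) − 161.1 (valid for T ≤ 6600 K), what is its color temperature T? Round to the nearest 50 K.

2650 K

ln t = (165 + 161.1) / 99.47 = 3.2784.
t = e^3.2784 = 26.533.
T = 100·t = 2653 K → 2650 K to the nearest 50 K.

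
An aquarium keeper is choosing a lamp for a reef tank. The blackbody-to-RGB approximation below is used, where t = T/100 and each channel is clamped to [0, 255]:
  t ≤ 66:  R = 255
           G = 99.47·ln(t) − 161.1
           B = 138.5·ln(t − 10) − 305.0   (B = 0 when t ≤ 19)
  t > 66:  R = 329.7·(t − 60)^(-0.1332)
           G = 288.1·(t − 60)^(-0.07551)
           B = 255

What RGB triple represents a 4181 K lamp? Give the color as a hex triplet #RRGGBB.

t = 4181/100 = 41.81; the t ≤ 66 branch applies.
R = 255 by definition for t ≤ 66.
G = 99.47·ln 41.81 − 161.1 = 99.47·3.7331 − 161.1 = 210.235.
B = 138.5·ln(41.81 − 10) − 305.0 = 138.5·ln 31.81 − 305.0 = 138.5·3.4598 − 305.0 = 174.180.
Rounded: (255, 210, 174).
In hex: #FFD2AE.

#FFD2AE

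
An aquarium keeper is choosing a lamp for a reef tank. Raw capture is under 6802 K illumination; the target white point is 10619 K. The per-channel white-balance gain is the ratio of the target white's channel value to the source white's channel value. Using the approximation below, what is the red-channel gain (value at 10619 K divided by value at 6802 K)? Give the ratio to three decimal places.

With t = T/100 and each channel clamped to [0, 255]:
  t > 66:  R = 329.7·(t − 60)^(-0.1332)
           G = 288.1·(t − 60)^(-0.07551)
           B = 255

0.792

At 6802 K (t = 68.02):
  R = 329.7·(68.02 − 60)^(-0.1332) = 329.7·8.02^(-0.1332) = 329.7·0.75782 = 249.852.
At 10619 K (t = 106.19):
  R = 329.7·(106.19 − 60)^(-0.1332) = 329.7·46.19^(-0.1332) = 329.7·0.60018 = 197.880.
Gain = 197.880 / 249.852 = 0.7920 → 0.792.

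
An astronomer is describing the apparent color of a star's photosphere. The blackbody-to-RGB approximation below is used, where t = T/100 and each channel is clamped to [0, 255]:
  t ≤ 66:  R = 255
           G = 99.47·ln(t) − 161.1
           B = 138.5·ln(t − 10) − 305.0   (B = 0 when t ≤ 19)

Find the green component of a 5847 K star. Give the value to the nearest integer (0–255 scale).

244

t = 5847/100 = 58.47; the t ≤ 66 branch applies.
G = 99.47·ln 58.47 − 161.1 = 99.47·4.0685 − 161.1 = 243.595.
Rounded: 244.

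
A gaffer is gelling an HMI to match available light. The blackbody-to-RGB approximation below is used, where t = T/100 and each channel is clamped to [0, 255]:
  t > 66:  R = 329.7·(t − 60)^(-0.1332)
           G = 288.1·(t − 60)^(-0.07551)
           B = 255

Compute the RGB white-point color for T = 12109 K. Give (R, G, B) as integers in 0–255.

t = 12109/100 = 121.09; the t > 66 branch applies.
R = 329.7·(121.09 − 60)^(-0.1332) = 329.7·61.09^(-0.1332) = 329.7·0.57824 = 190.646.
G = 288.1·(121.09 − 60)^(-0.07551) = 288.1·61.09^(-0.07551) = 288.1·0.73306 = 211.195.
B = 255 by definition for t > 66.
Rounded: (191, 211, 255).

(191, 211, 255)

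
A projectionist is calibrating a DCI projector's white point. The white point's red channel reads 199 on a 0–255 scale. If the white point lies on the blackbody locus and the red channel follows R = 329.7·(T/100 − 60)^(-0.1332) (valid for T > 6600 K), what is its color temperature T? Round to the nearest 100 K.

(t − 60)^(-0.1332) = 199/329.7 = 0.60358.
t − 60 = 0.60358^(1/-0.1332) = 0.60358^(-7.508) = 44.273, so t = 104.273.
T = 100·t = 10427 K → 10400 K to the nearest 100 K.

10400 K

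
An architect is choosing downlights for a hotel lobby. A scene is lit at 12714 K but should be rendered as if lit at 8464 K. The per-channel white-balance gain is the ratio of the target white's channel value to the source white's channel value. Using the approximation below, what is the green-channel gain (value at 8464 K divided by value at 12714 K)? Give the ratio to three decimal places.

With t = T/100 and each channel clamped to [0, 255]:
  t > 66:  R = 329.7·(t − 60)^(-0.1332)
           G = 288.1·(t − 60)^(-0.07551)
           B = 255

1.079

At 12714 K (t = 127.14):
  G = 288.1·(127.14 − 60)^(-0.07551) = 288.1·67.14^(-0.07551) = 288.1·0.72785 = 209.695.
At 8464 K (t = 84.64):
  G = 288.1·(84.64 − 60)^(-0.07551) = 288.1·24.64^(-0.07551) = 288.1·0.78509 = 226.183.
Gain = 226.183 / 209.695 = 1.0786 → 1.079.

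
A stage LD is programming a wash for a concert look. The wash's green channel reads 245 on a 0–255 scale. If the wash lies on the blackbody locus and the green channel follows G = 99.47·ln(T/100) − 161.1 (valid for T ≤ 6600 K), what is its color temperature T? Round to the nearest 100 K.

5900 K

ln t = (245 + 161.1) / 99.47 = 4.0826.
t = e^4.0826 = 59.302.
T = 100·t = 5930 K → 5900 K to the nearest 100 K.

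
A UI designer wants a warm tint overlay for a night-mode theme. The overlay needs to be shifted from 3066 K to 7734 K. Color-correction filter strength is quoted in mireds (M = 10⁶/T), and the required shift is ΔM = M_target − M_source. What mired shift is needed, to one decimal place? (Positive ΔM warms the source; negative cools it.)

-196.9 mireds

M_source = 10⁶/3066 = 326.158; M_target = 10⁶/7734 = 129.299.
ΔM = 129.299 − 326.158 = -196.859 → -196.9 mireds, a cooling shift.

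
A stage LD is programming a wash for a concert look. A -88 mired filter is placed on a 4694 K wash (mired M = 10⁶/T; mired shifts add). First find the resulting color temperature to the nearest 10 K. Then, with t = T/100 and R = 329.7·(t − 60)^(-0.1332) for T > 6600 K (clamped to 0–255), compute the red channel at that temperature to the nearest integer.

M_in = 10⁶/4694 = 213.04; M_out = 213.04 + (-88) = 125.04.
T_out = 10⁶/125.04 = 7997.6 K → 8000 K; t = 80.
R = 329.7·(80 − 60)^(-0.1332) = 329.7·20^(-0.1332) = 329.7·0.67097 = 221.219.
Rounded: 221.

221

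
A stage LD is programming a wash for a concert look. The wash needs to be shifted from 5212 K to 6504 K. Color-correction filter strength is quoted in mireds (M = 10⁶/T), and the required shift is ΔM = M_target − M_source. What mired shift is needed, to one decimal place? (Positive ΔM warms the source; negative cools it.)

-38.1 mireds

M_source = 10⁶/5212 = 191.865; M_target = 10⁶/6504 = 153.752.
ΔM = 153.752 − 191.865 = -38.113 → -38.1 mireds, a cooling shift.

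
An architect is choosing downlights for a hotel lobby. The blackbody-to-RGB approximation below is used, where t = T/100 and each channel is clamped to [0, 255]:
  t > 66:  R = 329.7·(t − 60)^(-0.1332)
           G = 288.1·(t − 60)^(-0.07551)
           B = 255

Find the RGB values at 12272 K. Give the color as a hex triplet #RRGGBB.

#BED3FF

t = 12272/100 = 122.72; the t > 66 branch applies.
R = 329.7·(122.72 − 60)^(-0.1332) = 329.7·62.72^(-0.1332) = 329.7·0.57622 = 189.979.
G = 288.1·(122.72 − 60)^(-0.07551) = 288.1·62.72^(-0.07551) = 288.1·0.73161 = 210.776.
B = 255 by definition for t > 66.
Rounded: (190, 211, 255).
In hex: #BED3FF.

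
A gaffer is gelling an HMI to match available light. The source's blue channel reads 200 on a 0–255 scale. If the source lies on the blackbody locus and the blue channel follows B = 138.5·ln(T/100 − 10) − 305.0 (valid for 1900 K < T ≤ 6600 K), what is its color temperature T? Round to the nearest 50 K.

4850 K

ln(t − 10) = (200 + 305.0) / 138.5 = 3.6462.
t − 10 = e^3.6462 = 38.329, so t = 48.329.
T = 100·t = 4833 K → 4850 K to the nearest 50 K.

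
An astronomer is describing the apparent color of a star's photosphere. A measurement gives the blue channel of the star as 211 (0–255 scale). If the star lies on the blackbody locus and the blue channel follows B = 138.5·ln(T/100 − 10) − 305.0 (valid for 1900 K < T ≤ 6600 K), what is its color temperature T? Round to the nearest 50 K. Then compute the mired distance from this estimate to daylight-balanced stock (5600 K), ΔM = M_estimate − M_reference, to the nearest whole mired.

ln(t − 10) = (211 + 305.0) / 138.5 = 3.7256.
t − 10 = e^3.7256 = 41.497, so t = 51.497.
T = 100·t = 5150 K → 5150 K to the nearest 50 K.
M_estimate = 10⁶/5150 = 194.17; M_reference = 10⁶/5600 = 178.57.
ΔM = 194.17 − 178.57 = 15.60 → +16 mireds.

+16 mireds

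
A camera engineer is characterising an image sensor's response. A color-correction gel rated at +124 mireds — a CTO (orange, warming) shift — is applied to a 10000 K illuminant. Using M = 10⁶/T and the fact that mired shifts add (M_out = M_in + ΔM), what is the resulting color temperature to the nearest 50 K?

M_in = 10⁶/10000 = 100.00 mireds.
M_out = 100.00 + (+124) = 224.00 mireds.
T_out = 10⁶/224.00 = 4464.3 K → 4450 K.

4450 K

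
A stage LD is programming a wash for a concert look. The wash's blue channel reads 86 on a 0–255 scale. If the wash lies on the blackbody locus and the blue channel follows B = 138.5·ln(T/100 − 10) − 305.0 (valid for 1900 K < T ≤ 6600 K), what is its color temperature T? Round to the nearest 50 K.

ln(t − 10) = (86 + 305.0) / 138.5 = 2.8231.
t − 10 = e^2.8231 = 16.829, so t = 26.829.
T = 100·t = 2683 K → 2700 K to the nearest 50 K.

2700 K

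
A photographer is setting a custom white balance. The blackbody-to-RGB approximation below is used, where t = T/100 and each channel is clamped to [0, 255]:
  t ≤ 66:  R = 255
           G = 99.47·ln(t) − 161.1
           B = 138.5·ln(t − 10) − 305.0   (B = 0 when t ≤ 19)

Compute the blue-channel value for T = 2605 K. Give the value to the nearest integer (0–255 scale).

t = 2605/100 = 26.05; the t ≤ 66 branch applies.
B = 138.5·ln(26.05 − 10) − 305.0 = 138.5·ln 16.05 − 305.0 = 138.5·2.7757 − 305.0 = 79.436.
Rounded: 79.

79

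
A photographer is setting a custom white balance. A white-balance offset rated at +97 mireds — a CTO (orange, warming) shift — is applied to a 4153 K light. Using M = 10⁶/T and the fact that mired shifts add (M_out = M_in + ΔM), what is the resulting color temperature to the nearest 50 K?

2950 K

M_in = 10⁶/4153 = 240.79 mireds.
M_out = 240.79 + (+97) = 337.79 mireds.
T_out = 10⁶/337.79 = 2960.4 K → 2950 K.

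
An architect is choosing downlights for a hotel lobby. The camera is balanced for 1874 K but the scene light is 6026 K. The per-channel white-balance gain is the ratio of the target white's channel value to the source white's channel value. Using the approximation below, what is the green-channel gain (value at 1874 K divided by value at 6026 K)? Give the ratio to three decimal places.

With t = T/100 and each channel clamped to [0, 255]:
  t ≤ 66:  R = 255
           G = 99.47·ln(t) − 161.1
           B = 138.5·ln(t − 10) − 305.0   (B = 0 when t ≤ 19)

0.529

At 6026 K (t = 60.26):
  G = 99.47·ln 60.26 − 161.1 = 99.47·4.0987 − 161.1 = 246.595.
At 1874 K (t = 18.74):
  G = 99.47·ln 18.74 − 161.1 = 99.47·2.9307 − 161.1 = 130.413.
Gain = 130.413 / 246.595 = 0.5289 → 0.529.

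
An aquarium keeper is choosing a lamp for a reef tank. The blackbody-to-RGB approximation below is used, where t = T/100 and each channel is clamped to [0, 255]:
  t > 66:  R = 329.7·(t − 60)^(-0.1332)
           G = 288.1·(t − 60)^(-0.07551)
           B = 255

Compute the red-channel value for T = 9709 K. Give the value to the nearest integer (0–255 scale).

t = 9709/100 = 97.09; the t > 66 branch applies.
R = 329.7·(97.09 − 60)^(-0.1332) = 329.7·37.09^(-0.1332) = 329.7·0.61798 = 203.748.
Rounded: 204.

204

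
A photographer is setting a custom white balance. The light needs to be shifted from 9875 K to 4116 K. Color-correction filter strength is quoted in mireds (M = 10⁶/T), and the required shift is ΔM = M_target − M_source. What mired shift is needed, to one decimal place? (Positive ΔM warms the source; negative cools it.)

+141.7 mireds

M_source = 10⁶/9875 = 101.266; M_target = 10⁶/4116 = 242.954.
ΔM = 242.954 − 101.266 = 141.689 → +141.7 mireds, a warming shift.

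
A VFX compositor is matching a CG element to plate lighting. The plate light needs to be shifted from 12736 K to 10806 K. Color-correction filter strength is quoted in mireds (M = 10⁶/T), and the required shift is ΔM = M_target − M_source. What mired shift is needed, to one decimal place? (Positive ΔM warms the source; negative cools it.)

M_source = 10⁶/12736 = 78.518; M_target = 10⁶/10806 = 92.541.
ΔM = 92.541 − 78.518 = 14.024 → +14.0 mireds, a warming shift.

+14.0 mireds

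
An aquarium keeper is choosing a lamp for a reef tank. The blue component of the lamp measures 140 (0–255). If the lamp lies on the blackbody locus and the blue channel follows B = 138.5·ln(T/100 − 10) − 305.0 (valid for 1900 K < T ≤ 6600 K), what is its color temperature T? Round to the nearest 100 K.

ln(t − 10) = (140 + 305.0) / 138.5 = 3.2130.
t − 10 = e^3.2130 = 24.853, so t = 34.853.
T = 100·t = 3485 K → 3500 K to the nearest 100 K.

3500 K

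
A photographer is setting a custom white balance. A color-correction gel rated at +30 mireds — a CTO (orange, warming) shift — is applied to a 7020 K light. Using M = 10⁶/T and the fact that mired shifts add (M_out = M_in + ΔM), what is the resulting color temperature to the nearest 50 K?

M_in = 10⁶/7020 = 142.45 mireds.
M_out = 142.45 + (+30) = 172.45 mireds.
T_out = 10⁶/172.45 = 5798.8 K → 5800 K.

5800 K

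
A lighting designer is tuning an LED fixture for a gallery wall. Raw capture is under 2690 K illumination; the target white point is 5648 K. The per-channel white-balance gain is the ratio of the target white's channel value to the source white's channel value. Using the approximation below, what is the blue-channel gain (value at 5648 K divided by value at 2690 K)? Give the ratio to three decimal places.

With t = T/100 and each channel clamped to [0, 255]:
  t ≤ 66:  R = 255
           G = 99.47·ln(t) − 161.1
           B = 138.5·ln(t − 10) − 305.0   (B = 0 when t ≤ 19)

2.618

At 2690 K (t = 26.9):
  B = 138.5·ln(26.9 − 10) − 305.0 = 138.5·ln 16.9 − 305.0 = 138.5·2.8273 − 305.0 = 86.583.
At 5648 K (t = 56.48):
  B = 138.5·ln(56.48 − 10) − 305.0 = 138.5·ln 46.48 − 305.0 = 138.5·3.8390 − 305.0 = 226.705.
Gain = 226.705 / 86.583 = 2.6184 → 2.618.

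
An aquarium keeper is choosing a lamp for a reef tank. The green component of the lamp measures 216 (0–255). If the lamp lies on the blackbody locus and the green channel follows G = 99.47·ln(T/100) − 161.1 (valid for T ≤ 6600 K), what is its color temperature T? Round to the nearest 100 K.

ln t = (216 + 161.1) / 99.47 = 3.7911.
t = e^3.7911 = 44.305.
T = 100·t = 4430 K → 4400 K to the nearest 100 K.

4400 K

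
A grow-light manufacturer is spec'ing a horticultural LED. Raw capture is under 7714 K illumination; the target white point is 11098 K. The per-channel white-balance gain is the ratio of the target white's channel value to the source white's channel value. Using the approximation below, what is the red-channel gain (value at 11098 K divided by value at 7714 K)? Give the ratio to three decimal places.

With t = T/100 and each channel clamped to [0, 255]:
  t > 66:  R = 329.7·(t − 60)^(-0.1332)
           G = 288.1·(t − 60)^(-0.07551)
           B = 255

At 7714 K (t = 77.14):
  R = 329.7·(77.14 − 60)^(-0.1332) = 329.7·17.14^(-0.1332) = 329.7·0.68490 = 225.813.
At 11098 K (t = 110.98):
  R = 329.7·(110.98 − 60)^(-0.1332) = 329.7·50.98^(-0.1332) = 329.7·0.59234 = 195.296.
Gain = 195.296 / 225.813 = 0.8649 → 0.865.

0.865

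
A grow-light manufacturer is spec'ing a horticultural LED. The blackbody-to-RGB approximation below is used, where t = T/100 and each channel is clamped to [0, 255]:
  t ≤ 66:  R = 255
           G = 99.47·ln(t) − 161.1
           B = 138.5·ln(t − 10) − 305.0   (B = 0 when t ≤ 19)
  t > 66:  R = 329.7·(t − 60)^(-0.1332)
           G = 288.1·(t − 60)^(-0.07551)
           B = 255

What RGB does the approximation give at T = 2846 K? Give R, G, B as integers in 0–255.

R=255, G=172, B=99

t = 2846/100 = 28.46; the t ≤ 66 branch applies.
R = 255 by definition for t ≤ 66.
G = 99.47·ln 28.46 − 161.1 = 99.47·3.3485 − 161.1 = 171.975.
B = 138.5·ln(28.46 − 10) − 305.0 = 138.5·ln 18.46 − 305.0 = 138.5·2.9156 − 305.0 = 98.811.
Rounded: (255, 172, 99).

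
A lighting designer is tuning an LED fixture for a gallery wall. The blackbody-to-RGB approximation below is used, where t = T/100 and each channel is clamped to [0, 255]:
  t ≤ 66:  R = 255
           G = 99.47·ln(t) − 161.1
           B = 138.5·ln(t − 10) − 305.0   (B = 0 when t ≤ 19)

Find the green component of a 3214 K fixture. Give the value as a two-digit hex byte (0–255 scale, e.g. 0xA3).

t = 3214/100 = 32.14; the t ≤ 66 branch applies.
G = 99.47·ln 32.14 − 161.1 = 99.47·3.4701 − 161.1 = 184.071.
Rounded: 184; in hex, 0xB8.

0xB8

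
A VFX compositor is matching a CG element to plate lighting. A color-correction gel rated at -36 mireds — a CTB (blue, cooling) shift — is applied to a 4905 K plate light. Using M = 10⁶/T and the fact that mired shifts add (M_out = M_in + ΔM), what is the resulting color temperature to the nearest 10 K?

M_in = 10⁶/4905 = 203.87 mireds.
M_out = 203.87 + (-36) = 167.87 mireds.
T_out = 10⁶/167.87 = 5956.9 K → 5960 K.

5960 K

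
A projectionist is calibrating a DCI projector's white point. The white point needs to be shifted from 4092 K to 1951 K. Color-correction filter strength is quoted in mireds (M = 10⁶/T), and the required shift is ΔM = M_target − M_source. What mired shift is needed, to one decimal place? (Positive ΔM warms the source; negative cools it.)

+268.2 mireds

M_source = 10⁶/4092 = 244.379; M_target = 10⁶/1951 = 512.558.
ΔM = 512.558 − 244.379 = 268.178 → +268.2 mireds, a warming shift.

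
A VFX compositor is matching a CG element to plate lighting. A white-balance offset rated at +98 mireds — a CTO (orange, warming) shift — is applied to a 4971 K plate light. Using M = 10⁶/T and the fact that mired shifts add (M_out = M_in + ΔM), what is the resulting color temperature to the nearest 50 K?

M_in = 10⁶/4971 = 201.17 mireds.
M_out = 201.17 + (+98) = 299.17 mireds.
T_out = 10⁶/299.17 = 3342.6 K → 3350 K.

3350 K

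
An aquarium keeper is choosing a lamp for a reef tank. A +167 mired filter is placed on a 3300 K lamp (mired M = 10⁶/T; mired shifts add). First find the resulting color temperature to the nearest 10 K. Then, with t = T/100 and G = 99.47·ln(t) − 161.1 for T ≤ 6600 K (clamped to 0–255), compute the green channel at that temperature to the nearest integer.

M_in = 10⁶/3300 = 303.03; M_out = 303.03 + (+167) = 470.03.
T_out = 10⁶/470.03 = 2127.5 K → 2130 K; t = 21.3.
G = 99.47·ln 21.3 − 161.1 = 99.47·3.0587 − 161.1 = 143.150.
Rounded: 143.

143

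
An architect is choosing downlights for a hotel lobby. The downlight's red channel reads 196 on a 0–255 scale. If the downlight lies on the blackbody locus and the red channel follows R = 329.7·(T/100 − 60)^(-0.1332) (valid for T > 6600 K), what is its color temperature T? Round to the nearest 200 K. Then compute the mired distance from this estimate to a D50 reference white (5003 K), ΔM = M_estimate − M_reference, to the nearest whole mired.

(t − 60)^(-0.1332) = 196/329.7 = 0.59448.
t − 60 = 0.59448^(1/-0.1332) = 0.59448^(-7.508) = 49.621, so t = 109.621.
T = 100·t = 10962 K → 11000 K to the nearest 200 K.
M_estimate = 10⁶/11000 = 90.91; M_reference = 10⁶/5003 = 199.88.
ΔM = 90.91 − 199.88 = -108.97 → -109 mireds.

-109 mireds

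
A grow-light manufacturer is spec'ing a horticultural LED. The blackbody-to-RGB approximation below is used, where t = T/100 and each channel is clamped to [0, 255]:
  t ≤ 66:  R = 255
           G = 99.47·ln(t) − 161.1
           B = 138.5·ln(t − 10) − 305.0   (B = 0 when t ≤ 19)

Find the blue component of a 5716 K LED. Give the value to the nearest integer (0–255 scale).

t = 5716/100 = 57.16; the t ≤ 66 branch applies.
B = 138.5·ln(57.16 − 10) − 305.0 = 138.5·ln 47.16 − 305.0 = 138.5·3.8535 − 305.0 = 228.716.
Rounded: 229.

229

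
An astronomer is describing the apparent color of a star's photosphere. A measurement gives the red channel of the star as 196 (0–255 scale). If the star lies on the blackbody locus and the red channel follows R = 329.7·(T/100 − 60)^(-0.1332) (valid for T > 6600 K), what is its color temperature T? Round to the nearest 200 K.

11000 K

(t − 60)^(-0.1332) = 196/329.7 = 0.59448.
t − 60 = 0.59448^(1/-0.1332) = 0.59448^(-7.508) = 49.621, so t = 109.621.
T = 100·t = 10962 K → 11000 K to the nearest 200 K.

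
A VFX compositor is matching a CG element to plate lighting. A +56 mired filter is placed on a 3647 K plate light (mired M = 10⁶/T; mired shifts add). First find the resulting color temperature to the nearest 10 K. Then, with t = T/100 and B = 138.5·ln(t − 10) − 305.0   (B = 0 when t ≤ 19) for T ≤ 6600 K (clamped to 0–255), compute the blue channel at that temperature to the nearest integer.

M_in = 10⁶/3647 = 274.20; M_out = 274.20 + (+56) = 330.20.
T_out = 10⁶/330.20 = 3028.5 K → 3030 K; t = 30.3.
B = 138.5·ln(30.3 − 10) − 305.0 = 138.5·ln 20.3 − 305.0 = 138.5·3.0106 − 305.0 = 111.971.
Rounded: 112.

112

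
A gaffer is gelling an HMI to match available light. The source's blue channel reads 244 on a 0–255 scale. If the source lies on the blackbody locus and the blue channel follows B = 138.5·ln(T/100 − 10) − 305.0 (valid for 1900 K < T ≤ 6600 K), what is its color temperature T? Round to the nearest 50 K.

ln(t − 10) = (244 + 305.0) / 138.5 = 3.9639.
t − 10 = e^3.9639 = 52.662, so t = 62.662.
T = 100·t = 6266 K → 6250 K to the nearest 50 K.

6250 K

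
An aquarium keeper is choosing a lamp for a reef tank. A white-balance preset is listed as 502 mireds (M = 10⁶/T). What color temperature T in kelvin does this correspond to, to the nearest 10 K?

1990 K

T = 10⁶ / 502 = 1992.03 K → 1990 K.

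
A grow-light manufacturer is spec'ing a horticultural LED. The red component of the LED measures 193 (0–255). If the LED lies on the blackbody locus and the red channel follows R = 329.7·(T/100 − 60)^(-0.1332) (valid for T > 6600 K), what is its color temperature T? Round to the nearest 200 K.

11600 K

(t − 60)^(-0.1332) = 193/329.7 = 0.58538.
t − 60 = 0.58538^(1/-0.1332) = 0.58538^(-7.508) = 55.713, so t = 115.713.
T = 100·t = 11571 K → 11600 K to the nearest 200 K.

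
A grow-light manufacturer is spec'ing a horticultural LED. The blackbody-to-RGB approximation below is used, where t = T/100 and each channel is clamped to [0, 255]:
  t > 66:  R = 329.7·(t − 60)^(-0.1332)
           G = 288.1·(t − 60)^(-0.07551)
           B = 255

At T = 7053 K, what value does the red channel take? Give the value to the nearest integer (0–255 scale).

t = 7053/100 = 70.53; the t > 66 branch applies.
R = 329.7·(70.53 − 60)^(-0.1332) = 329.7·10.53^(-0.1332) = 329.7·0.73082 = 240.953.
Rounded: 241.

241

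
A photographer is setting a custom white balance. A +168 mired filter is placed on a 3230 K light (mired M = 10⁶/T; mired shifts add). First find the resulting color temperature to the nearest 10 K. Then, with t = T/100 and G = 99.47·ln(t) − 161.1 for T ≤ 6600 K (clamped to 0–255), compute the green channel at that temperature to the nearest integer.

M_in = 10⁶/3230 = 309.60; M_out = 309.60 + (+168) = 477.60.
T_out = 10⁶/477.60 = 2093.8 K → 2090 K; t = 20.9.
G = 99.47·ln 20.9 − 161.1 = 99.47·3.0397 − 161.1 = 141.264.
Rounded: 141.

141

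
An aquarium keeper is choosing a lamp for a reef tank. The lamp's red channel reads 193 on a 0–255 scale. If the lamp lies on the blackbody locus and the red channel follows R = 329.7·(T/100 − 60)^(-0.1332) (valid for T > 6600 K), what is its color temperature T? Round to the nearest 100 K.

11600 K

(t − 60)^(-0.1332) = 193/329.7 = 0.58538.
t − 60 = 0.58538^(1/-0.1332) = 0.58538^(-7.508) = 55.713, so t = 115.713.
T = 100·t = 11571 K → 11600 K to the nearest 100 K.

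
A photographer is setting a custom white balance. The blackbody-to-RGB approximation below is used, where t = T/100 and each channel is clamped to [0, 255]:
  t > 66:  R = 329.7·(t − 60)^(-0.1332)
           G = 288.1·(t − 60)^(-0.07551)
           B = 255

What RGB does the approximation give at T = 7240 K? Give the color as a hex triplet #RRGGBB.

t = 7240/100 = 72.4; the t > 66 branch applies.
R = 329.7·(72.4 − 60)^(-0.1332) = 329.7·12.4^(-0.1332) = 329.7·0.71508 = 235.763.
G = 288.1·(72.4 − 60)^(-0.07551) = 288.1·12.4^(-0.07551) = 288.1·0.82687 = 238.220.
B = 255 by definition for t > 66.
Rounded: (236, 238, 255).
In hex: #ECEEFF.

#ECEEFF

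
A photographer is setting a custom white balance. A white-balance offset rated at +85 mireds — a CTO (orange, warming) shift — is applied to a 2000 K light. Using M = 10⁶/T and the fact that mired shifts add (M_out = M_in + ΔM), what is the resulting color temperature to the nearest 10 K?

M_in = 10⁶/2000 = 500.00 mireds.
M_out = 500.00 + (+85) = 585.00 mireds.
T_out = 10⁶/585.00 = 1709.4 K → 1710 K.

1710 K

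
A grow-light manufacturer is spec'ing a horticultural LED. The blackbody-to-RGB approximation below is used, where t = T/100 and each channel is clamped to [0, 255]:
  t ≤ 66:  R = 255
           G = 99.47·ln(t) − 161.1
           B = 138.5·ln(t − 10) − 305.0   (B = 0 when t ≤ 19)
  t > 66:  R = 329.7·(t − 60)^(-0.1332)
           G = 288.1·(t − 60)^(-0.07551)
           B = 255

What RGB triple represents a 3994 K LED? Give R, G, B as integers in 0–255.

t = 3994/100 = 39.94; the t ≤ 66 branch applies.
R = 255 by definition for t ≤ 66.
G = 99.47·ln 39.94 − 161.1 = 99.47·3.6874 − 161.1 = 205.684.
B = 138.5·ln(39.94 − 10) − 305.0 = 138.5·ln 29.94 − 305.0 = 138.5·3.3992 − 305.0 = 165.789.
Rounded: (255, 206, 166).

R=255, G=206, B=166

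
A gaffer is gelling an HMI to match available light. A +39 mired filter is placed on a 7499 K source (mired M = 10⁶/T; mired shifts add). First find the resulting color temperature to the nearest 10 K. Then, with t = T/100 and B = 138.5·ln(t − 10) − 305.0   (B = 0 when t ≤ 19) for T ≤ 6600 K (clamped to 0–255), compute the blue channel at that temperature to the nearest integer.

231

M_in = 10⁶/7499 = 133.35; M_out = 133.35 + (+39) = 172.35.
T_out = 10⁶/172.35 = 5802.1 K → 5800 K; t = 58.
B = 138.5·ln(58 − 10) − 305.0 = 138.5·ln 48 − 305.0 = 138.5·3.8712 − 305.0 = 231.161.
Rounded: 231.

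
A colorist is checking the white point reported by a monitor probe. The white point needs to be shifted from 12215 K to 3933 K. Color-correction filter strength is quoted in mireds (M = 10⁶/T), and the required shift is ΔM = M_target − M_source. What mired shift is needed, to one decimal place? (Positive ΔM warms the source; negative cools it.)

+172.4 mireds

M_source = 10⁶/12215 = 81.867; M_target = 10⁶/3933 = 254.259.
ΔM = 254.259 − 81.867 = 172.392 → +172.4 mireds, a warming shift.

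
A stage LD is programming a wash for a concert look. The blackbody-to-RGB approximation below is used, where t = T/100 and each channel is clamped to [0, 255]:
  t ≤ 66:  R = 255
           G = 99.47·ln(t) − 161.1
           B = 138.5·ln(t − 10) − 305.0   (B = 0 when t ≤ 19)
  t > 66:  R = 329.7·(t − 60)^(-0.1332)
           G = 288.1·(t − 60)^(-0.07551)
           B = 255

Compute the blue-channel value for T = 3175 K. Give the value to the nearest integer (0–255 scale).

t = 3175/100 = 31.75; the t ≤ 66 branch applies.
B = 138.5·ln(31.75 − 10) − 305.0 = 138.5·ln 21.75 − 305.0 = 138.5·3.0796 − 305.0 = 121.527.
Rounded: 122.

122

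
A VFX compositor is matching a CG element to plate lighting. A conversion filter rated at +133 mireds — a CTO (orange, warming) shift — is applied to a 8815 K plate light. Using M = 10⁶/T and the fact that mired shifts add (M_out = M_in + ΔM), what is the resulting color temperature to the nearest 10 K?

4060 K

M_in = 10⁶/8815 = 113.44 mireds.
M_out = 113.44 + (+133) = 246.44 mireds.
T_out = 10⁶/246.44 = 4057.7 K → 4060 K.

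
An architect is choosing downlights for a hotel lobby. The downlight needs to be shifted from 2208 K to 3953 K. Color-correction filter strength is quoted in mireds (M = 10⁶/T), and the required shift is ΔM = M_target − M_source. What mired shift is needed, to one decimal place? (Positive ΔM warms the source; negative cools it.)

-199.9 mireds

M_source = 10⁶/2208 = 452.899; M_target = 10⁶/3953 = 252.972.
ΔM = 252.972 − 452.899 = -199.926 → -199.9 mireds, a cooling shift.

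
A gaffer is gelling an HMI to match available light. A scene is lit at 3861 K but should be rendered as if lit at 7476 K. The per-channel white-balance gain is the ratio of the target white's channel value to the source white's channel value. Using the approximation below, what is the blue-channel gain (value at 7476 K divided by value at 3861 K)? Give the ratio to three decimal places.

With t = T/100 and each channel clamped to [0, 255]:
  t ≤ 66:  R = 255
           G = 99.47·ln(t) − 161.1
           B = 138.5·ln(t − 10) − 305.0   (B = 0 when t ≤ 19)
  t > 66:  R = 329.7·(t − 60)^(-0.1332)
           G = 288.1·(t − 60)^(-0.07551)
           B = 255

1.599

At 3861 K (t = 38.61):
  B = 138.5·ln(38.61 − 10) − 305.0 = 138.5·ln 28.61 − 305.0 = 138.5·3.3538 − 305.0 = 159.495.
At 7476 K (t = 74.76):
  B = 255 by definition for t > 66.
Gain = 255.000 / 159.495 = 1.5988 → 1.599.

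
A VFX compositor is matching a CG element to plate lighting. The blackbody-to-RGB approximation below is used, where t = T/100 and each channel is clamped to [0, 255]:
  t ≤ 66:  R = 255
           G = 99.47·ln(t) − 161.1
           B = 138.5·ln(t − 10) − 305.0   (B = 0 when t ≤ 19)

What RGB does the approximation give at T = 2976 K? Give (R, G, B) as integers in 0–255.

t = 2976/100 = 29.76; the t ≤ 66 branch applies.
R = 255 by definition for t ≤ 66.
G = 99.47·ln 29.76 − 161.1 = 99.47·3.3932 − 161.1 = 176.418.
B = 138.5·ln(29.76 − 10) − 305.0 = 138.5·ln 19.76 − 305.0 = 138.5·2.9837 − 305.0 = 108.237.
Rounded: (255, 176, 108).

(255, 176, 108)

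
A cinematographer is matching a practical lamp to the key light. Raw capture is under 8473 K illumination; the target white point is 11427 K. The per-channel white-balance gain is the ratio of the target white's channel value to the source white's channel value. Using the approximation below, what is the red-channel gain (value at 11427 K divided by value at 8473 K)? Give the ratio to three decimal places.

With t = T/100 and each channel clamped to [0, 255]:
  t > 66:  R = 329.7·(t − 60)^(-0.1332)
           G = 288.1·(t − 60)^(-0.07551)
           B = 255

0.901

At 8473 K (t = 84.73):
  R = 329.7·(84.73 − 60)^(-0.1332) = 329.7·24.73^(-0.1332) = 329.7·0.65226 = 215.051.
At 11427 K (t = 114.27):
  R = 329.7·(114.27 − 60)^(-0.1332) = 329.7·54.27^(-0.1332) = 329.7·0.58743 = 193.676.
Gain = 193.676 / 215.051 = 0.9006 → 0.901.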